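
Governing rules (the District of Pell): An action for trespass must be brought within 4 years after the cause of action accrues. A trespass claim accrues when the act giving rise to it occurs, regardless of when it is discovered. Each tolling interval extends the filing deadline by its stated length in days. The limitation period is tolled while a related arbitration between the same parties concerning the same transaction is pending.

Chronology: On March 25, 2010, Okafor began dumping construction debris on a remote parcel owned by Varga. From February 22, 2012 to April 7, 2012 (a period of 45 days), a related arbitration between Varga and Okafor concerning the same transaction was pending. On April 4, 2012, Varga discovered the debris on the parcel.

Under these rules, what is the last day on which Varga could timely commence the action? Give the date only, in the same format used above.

Accrual is governed by the date of the act, so the period began to run on March 25, 2010; the later discovery on April 4, 2012 is irrelevant under the stated rule.
4 years from March 25, 2010 is March 25, 2014.
The pending related arbitration from February 22, 2012 to April 7, 2012 tolled the period for 45 days, extending the deadline to May 9, 2014.

May 9, 2014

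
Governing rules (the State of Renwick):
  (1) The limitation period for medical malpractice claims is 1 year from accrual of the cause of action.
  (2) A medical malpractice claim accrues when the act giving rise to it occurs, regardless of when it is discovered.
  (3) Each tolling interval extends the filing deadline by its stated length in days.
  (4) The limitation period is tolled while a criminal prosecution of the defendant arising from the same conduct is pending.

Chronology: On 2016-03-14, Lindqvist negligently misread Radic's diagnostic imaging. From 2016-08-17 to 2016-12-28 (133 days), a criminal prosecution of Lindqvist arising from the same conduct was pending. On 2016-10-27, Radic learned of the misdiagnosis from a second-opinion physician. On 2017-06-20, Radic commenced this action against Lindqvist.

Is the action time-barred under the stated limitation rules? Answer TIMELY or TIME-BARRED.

Accrual is governed by the date of the act, so the period began to run on 2016-03-14; the later discovery on 2016-10-27 is irrelevant under the stated rule.
1 year from 2016-03-14 is 2017-03-14.
Because the pending criminal prosecution ran from 2016-08-17 to 2016-12-28, the deadline is extended by 133 days to 2017-07-25.
Filing on 2017-06-20 beat the 2017-07-25 deadline — the action is timely.

TIMELY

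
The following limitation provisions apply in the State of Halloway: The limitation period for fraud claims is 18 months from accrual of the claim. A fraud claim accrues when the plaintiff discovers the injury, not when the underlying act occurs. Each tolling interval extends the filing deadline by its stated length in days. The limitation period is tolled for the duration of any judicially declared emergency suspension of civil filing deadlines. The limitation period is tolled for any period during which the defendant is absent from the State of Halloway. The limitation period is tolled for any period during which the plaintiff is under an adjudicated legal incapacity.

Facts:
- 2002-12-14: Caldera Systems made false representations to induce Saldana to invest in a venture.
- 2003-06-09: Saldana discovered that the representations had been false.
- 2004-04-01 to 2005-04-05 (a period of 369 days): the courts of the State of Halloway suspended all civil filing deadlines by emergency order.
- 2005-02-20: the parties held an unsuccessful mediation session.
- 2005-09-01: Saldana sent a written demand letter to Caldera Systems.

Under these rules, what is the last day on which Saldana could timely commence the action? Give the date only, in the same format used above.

2005-12-13

Accrual is tied to discovery, so the period began on 2003-06-09 rather than on 2002-12-14 when the act occurred.
18 months from 2003-06-09 is 2004-12-09.
Because the emergency suspension of filing deadlines ran from 2004-04-01 to 2005-04-05, the deadline is extended by 369 days to 2005-12-13.
None of the other events listed affects the running of the period under the stated rules.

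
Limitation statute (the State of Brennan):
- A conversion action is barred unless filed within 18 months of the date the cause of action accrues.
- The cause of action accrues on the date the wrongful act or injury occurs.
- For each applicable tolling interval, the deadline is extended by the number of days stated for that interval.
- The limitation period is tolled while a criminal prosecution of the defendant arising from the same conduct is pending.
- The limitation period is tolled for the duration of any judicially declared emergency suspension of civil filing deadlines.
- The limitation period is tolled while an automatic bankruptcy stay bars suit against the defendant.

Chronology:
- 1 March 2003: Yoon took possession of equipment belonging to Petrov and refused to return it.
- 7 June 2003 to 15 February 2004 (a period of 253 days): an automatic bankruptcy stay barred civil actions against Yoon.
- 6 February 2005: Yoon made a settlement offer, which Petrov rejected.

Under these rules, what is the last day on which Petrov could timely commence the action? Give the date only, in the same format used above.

12 May 2005

The claim accrued on 1 March 2003, when the wrongful act occurred.
18 months from 1 March 2003 is 1 September 2004.
The automatic bankruptcy stay from 7 June 2003 to 15 February 2004 tolled the period for 253 days, extending the deadline to 12 May 2005.
The other events in the timeline have no effect on the limitation period under the stated rules.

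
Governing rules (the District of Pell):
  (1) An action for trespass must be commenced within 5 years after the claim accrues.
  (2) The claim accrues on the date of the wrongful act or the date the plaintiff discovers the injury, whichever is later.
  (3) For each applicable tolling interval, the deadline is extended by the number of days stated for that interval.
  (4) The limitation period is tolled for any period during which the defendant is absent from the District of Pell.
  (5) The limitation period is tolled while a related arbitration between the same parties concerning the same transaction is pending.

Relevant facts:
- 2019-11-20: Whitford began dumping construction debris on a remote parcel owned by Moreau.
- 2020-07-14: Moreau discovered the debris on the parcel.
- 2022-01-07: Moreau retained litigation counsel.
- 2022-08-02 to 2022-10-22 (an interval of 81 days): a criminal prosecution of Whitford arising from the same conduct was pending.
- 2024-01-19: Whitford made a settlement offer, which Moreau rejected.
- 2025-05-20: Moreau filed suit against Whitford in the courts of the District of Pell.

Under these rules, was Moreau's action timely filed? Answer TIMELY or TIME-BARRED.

TIMELY

Because discovery on 2020-07-14 post-dates the 2019-11-20 act, accrual under the later-of rule falls on 2020-07-14.
Adding the 5 years base period to 2020-07-14 gives a deadline of 2025-07-14, before any tolling.
No stated provision tolls the period for a criminal prosecution, so the interval from 2022-08-02 to 2022-10-22 has no effect on the deadline.
Nothing else in the chronology tolls or restarts the period.
Filing on 2025-05-20 beat the 2025-07-14 deadline — the action is timely.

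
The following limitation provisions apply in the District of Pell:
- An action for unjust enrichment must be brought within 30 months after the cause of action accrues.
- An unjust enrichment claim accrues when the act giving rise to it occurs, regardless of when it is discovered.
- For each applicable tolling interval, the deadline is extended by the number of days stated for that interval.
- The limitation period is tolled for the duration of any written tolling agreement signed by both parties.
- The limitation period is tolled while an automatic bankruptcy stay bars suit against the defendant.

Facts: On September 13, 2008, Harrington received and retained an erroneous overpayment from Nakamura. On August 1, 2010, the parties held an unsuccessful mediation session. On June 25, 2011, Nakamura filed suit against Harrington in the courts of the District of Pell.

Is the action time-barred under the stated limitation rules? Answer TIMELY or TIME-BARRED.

TIME-BARRED

The claim accrued on September 13, 2008, when the wrongful act occurred.
The untolled deadline — 30 months after September 13, 2008 — is March 13, 2011.
Nothing else in the chronology tolls or restarts the period.
Filing on June 25, 2011 missed the March 13, 2011 deadline — the action is time-barred.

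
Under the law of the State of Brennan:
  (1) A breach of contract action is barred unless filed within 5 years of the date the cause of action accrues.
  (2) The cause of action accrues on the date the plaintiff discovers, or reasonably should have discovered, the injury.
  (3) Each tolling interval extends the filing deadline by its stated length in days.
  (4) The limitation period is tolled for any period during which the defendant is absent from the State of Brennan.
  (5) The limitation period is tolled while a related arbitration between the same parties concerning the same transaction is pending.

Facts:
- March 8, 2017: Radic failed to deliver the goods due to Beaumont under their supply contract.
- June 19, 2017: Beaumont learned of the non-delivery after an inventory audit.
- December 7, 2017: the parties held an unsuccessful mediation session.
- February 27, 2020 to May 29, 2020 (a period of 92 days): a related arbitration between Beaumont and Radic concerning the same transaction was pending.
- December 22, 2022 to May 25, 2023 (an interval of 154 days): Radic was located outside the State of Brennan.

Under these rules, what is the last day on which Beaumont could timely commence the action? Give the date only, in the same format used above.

September 19, 2022

Under the discovery rule, the claim accrued on June 19, 2017, when Beaumont discovered the injury — not on the March 8, 2017 date of the underlying act.
5 years from June 19, 2017 is June 19, 2022.
Because the pending related arbitration ran from February 27, 2020 to May 29, 2020, the deadline is extended by 92 days to September 19, 2022.
The defendant's absence from the jurisdiction starting December 22, 2022 came too late — the period had run on September 19, 2022 — and so does not extend the deadline.
Nothing else in the chronology tolls or restarts the period.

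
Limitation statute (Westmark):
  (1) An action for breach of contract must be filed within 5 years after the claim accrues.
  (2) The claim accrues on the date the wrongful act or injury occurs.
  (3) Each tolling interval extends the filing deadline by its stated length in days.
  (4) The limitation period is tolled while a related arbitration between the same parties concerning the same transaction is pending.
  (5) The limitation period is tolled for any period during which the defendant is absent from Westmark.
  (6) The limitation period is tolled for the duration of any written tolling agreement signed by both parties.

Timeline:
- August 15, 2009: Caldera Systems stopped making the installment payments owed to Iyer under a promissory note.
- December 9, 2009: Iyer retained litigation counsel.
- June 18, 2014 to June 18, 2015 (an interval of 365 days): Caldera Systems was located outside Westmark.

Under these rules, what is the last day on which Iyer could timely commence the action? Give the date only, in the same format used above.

August 15, 2015

The claim accrued on August 15, 2009, when the wrongful act occurred.
5 years from August 15, 2009 is August 15, 2014.
The defendant's absence from the jurisdiction from June 18, 2014 to June 18, 2015 tolled the period for 365 days, extending the deadline to August 15, 2015.
The other events in the timeline have no effect on the limitation period under the stated rules.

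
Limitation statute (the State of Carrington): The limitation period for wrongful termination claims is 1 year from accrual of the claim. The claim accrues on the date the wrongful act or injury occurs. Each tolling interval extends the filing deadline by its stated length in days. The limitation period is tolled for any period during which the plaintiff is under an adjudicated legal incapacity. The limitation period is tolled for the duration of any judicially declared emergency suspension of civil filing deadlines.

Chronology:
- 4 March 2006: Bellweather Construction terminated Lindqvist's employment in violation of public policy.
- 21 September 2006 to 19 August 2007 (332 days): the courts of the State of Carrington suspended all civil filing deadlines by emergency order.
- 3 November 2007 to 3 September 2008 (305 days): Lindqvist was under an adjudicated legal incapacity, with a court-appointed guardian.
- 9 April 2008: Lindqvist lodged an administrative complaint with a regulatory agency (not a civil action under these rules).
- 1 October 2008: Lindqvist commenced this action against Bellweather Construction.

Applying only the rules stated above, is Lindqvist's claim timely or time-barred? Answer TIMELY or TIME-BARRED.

The limitation period began to run on 4 March 2006.
1 year from 4 March 2006 is 4 March 2007.
The period was tolled for 332 days by the emergency suspension of filing deadlines (21 September 2006 to 19 August 2007), pushing the deadline to 30 January 2008.
The plaintiff's legal incapacity from 3 November 2007 to 3 September 2008 tolled the period for 305 days, extending the deadline to 30 November 2008.
None of the other events listed affects the running of the period under the stated rules.
Lindqvist filed on 1 October 2008, before the 30 November 2008 deadline, so the action is timely.

TIMELY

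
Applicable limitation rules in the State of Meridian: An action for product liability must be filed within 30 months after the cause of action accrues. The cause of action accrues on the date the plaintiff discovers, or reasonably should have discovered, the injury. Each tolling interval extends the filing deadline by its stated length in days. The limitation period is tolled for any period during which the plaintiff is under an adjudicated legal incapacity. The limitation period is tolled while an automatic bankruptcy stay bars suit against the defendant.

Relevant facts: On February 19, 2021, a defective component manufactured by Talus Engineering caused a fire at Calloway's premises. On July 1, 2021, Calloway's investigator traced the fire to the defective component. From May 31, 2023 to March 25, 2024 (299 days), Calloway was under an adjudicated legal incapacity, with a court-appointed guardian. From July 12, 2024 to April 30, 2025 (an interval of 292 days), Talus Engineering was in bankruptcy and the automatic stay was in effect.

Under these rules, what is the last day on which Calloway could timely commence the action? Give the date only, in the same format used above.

The claim did not accrue until Calloway discovered the injury on July 1, 2021; the February 19, 2021 act date does not start the clock under the stated rule.
The untolled deadline — 30 months after July 1, 2021 — is January 1, 2024.
The period was tolled for 299 days by the plaintiff's legal incapacity (May 31, 2023 to March 25, 2024), pushing the deadline to October 26, 2024.
The period was tolled for 292 days by the automatic bankruptcy stay (July 12, 2024 to April 30, 2025), pushing the deadline to August 14, 2025.

August 14, 2025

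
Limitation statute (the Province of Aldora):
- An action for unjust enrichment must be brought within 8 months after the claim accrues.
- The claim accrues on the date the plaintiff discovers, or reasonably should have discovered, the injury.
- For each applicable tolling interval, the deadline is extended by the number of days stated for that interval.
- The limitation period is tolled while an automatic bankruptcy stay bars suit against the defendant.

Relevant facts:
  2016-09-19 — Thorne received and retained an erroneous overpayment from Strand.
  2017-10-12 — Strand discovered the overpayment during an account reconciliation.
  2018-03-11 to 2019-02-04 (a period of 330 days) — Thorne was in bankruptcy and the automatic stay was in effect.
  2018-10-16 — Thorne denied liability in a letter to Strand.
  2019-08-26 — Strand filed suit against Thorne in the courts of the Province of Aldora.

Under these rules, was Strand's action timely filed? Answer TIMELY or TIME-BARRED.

TIME-BARRED

Under the discovery rule, the claim accrued on 2017-10-12, when Strand discovered the injury — not on the 2016-09-19 date of the underlying act.
8 months from 2017-10-12 is 2018-06-12.
The automatic bankruptcy stay from 2018-03-11 to 2019-02-04 tolled the period for 330 days, extending the deadline to 2019-05-08.
The other events in the timeline have no effect on the limitation period under the stated rules.
The 2019-08-26 filing falls after the 2019-05-08 deadline; the claim is time-barred.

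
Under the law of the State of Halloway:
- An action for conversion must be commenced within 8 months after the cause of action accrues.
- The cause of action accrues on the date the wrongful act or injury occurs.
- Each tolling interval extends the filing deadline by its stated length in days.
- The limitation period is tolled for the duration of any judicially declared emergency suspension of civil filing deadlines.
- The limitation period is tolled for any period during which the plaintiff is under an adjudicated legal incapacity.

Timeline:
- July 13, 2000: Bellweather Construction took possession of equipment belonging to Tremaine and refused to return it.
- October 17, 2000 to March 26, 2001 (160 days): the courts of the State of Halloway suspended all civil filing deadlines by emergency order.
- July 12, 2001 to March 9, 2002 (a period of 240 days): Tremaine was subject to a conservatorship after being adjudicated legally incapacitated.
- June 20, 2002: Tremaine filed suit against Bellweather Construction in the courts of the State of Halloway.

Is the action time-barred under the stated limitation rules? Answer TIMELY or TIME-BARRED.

The cause of action accrued on July 13, 2000, the date of the act.
8 months from July 13, 2000 is March 13, 2001.
The period was tolled for 160 days by the emergency suspension of filing deadlines (October 17, 2000 to March 26, 2001), pushing the deadline to August 20, 2001.
Because the plaintiff's legal incapacity ran from July 12, 2001 to March 9, 2002, the deadline is extended by 240 days to April 17, 2002.
Tremaine filed on June 20, 2002, after the April 17, 2002 deadline, so the action is time-barred.

TIME-BARRED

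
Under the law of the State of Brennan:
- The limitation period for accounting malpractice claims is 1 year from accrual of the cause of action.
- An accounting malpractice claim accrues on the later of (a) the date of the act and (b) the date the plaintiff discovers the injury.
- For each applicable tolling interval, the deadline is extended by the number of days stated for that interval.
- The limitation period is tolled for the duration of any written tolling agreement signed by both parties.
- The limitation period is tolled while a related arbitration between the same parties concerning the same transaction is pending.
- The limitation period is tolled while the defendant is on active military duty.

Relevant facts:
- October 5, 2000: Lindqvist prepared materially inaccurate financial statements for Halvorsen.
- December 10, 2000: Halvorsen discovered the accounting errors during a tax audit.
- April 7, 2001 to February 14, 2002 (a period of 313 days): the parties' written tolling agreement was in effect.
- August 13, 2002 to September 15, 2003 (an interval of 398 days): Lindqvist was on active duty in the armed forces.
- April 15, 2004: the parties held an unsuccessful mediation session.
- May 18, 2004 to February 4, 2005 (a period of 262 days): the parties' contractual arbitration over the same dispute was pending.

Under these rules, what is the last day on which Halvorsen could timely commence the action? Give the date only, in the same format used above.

November 21, 2003

The claim accrued on December 10, 2000 — the later of the October 5, 2000 act and the December 10, 2000 discovery.
Adding the 1 year base period to December 10, 2000 gives a deadline of December 10, 2001, before any tolling.
The period was tolled for 313 days by the written tolling agreement (April 7, 2001 to February 14, 2002), pushing the deadline to October 19, 2002.
The defendant's active military service from August 13, 2002 to September 15, 2003 tolled the period for 398 days, extending the deadline to November 21, 2003.
By the time the pending related arbitration began on May 18, 2004, the limitation period had already expired on November 21, 2003; that interval cannot revive it.
The other events in the timeline have no effect on the limitation period under the stated rules.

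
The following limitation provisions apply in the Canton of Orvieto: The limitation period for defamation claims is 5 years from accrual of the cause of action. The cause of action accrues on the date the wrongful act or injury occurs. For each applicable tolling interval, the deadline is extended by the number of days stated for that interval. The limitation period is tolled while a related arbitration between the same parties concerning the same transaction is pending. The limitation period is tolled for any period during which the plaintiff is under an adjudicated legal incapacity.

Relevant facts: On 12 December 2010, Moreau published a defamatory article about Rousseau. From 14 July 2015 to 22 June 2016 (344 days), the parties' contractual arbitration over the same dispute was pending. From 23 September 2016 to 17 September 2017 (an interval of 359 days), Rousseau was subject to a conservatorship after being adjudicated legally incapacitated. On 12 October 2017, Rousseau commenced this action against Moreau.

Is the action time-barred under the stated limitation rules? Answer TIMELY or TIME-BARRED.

TIMELY

The limitation period began to run on 12 December 2010.
Adding the 5 years base period to 12 December 2010 gives a deadline of 12 December 2015, before any tolling.
The pending related arbitration from 14 July 2015 to 22 June 2016 tolled the period for 344 days, extending the deadline to 20 November 2016.
Because the plaintiff's legal incapacity ran from 23 September 2016 to 17 September 2017, the deadline is extended by 359 days to 14 November 2017.
The 12 October 2017 filing precedes the 14 November 2017 deadline; the claim is timely.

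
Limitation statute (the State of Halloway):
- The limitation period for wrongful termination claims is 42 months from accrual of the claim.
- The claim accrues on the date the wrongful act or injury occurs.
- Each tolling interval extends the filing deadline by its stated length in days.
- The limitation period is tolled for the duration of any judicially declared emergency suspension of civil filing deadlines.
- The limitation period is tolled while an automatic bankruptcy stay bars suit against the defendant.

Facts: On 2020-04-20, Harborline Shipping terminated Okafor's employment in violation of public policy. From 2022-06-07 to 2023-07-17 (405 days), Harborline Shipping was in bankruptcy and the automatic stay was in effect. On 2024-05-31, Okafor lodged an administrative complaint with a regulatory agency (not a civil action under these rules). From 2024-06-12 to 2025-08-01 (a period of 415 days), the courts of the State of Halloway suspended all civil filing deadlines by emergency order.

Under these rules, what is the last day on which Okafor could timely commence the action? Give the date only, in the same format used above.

2026-01-17

The limitation period began to run on 2020-04-20.
The untolled deadline — 42 months after 2020-04-20 — is 2023-10-20.
Because the automatic bankruptcy stay ran from 2022-06-07 to 2023-07-17, the deadline is extended by 405 days to 2024-11-28.
The emergency suspension of filing deadlines from 2024-06-12 to 2025-08-01 tolled the period for 415 days, extending the deadline to 2026-01-17.
The other events in the timeline have no effect on the limitation period under the stated rules.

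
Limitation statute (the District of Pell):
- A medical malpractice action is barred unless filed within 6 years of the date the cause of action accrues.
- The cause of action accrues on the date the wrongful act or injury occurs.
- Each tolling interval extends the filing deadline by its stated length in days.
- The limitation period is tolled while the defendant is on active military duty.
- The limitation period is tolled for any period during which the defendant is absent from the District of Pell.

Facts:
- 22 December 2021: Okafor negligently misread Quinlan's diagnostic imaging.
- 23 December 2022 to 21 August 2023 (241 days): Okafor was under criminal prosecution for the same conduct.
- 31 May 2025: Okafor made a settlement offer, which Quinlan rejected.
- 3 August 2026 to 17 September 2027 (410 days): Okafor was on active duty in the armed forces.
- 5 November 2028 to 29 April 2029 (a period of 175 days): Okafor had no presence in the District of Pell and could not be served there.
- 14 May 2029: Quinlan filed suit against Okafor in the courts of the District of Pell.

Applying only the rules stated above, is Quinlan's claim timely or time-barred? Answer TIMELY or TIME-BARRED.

The claim accrued on 22 December 2021, when the wrongful act occurred.
6 years from 22 December 2021 is 22 December 2027.
The defendant's active military service from 3 August 2026 to 17 September 2027 tolled the period for 410 days, extending the deadline to 4 February 2029.
Because the defendant's absence from the jurisdiction ran from 5 November 2028 to 29 April 2029, the deadline is extended by 175 days to 29 July 2029.
The pending criminal prosecution from 23 December 2022 to 21 August 2023 does not toll the period, because no stated rule makes a criminal prosecution a tolling event.
None of the other events listed affects the running of the period under the stated rules.
Filing on 14 May 2029 beat the 29 July 2029 deadline — the action is timely.

TIMELY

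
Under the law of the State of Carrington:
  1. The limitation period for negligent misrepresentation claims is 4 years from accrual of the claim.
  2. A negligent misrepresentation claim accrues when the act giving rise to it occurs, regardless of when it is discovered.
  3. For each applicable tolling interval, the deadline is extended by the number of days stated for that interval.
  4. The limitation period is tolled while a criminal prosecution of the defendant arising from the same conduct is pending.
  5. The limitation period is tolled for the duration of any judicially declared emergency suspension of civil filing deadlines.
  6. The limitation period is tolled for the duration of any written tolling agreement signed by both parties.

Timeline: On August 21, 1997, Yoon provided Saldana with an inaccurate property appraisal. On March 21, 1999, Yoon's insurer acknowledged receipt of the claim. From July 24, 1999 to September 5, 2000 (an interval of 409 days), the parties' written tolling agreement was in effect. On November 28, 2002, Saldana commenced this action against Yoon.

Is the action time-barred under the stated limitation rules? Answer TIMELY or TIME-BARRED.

The claim accrued on August 21, 1997, the date of the act.
4 years from August 21, 1997 is August 21, 2001.
Because the written tolling agreement ran from July 24, 1999 to September 5, 2000, the deadline is extended by 409 days to October 4, 2002.
The other events in the timeline have no effect on the limitation period under the stated rules.
The November 28, 2002 filing falls after the October 4, 2002 deadline; the claim is time-barred.

TIME-BARRED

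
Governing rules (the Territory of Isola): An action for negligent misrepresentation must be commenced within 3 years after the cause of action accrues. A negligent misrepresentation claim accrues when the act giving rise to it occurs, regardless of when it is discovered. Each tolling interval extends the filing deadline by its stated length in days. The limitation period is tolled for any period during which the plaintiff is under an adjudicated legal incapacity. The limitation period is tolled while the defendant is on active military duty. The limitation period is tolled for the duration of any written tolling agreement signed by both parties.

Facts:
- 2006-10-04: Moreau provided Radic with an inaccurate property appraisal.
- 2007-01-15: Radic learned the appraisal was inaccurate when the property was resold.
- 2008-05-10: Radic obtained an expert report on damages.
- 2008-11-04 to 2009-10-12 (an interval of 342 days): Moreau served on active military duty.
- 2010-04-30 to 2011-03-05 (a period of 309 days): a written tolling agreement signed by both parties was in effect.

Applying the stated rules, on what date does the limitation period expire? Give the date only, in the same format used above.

Accrual is governed by the date of the act, so the period began to run on 2006-10-04; the later discovery on 2007-01-15 is irrelevant under the stated rule.
The untolled deadline — 3 years after 2006-10-04 — is 2009-10-04.
The defendant's active military service from 2008-11-04 to 2009-10-12 tolled the period for 342 days, extending the deadline to 2010-09-11.
The period was tolled for 309 days by the written tolling agreement (2010-04-30 to 2011-03-05), pushing the deadline to 2011-07-17.
None of the other events listed affects the running of the period under the stated rules.

2011-07-17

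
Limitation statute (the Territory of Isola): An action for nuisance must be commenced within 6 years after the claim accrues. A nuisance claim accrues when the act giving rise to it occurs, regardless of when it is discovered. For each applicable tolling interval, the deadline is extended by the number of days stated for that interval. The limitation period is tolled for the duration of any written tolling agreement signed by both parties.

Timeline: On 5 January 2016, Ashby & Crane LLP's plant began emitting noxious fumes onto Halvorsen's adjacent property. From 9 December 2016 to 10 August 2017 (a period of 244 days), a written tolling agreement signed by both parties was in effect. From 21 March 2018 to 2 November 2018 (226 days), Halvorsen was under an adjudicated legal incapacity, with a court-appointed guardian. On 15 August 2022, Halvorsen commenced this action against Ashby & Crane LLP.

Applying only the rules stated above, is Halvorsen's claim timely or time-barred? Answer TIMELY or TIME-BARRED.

The limitation period began to run on 5 January 2016.
6 years from 5 January 2016 is 5 January 2022.
The written tolling agreement from 9 December 2016 to 10 August 2017 tolled the period for 244 days, extending the deadline to 6 September 2022.
No stated provision tolls the period for the plaintiff's incapacity, so the interval from 21 March 2018 to 2 November 2018 has no effect on the deadline.
Halvorsen filed on 15 August 2022, before the 6 September 2022 deadline, so the action is timely.

TIMELY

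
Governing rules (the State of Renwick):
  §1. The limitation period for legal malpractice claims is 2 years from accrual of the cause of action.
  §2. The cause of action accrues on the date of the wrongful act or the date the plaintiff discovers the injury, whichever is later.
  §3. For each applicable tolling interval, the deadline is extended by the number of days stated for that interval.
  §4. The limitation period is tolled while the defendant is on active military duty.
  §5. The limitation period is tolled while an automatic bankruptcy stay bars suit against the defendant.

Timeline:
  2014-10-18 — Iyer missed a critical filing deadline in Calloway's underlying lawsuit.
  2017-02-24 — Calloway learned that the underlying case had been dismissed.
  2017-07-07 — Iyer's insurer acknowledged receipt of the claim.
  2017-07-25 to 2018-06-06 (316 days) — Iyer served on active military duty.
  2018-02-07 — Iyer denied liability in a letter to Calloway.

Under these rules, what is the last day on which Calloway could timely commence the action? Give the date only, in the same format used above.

Taking the later of the act (2014-10-18) and discovery (2017-02-24), the claim accrued on 2017-02-24.
Adding the 2 years base period to 2017-02-24 gives a deadline of 2019-02-24, before any tolling.
The period was tolled for 316 days by the defendant's active military service (2017-07-25 to 2018-06-06), pushing the deadline to 2020-01-06.
The other events in the timeline have no effect on the limitation period under the stated rules.

2020-01-06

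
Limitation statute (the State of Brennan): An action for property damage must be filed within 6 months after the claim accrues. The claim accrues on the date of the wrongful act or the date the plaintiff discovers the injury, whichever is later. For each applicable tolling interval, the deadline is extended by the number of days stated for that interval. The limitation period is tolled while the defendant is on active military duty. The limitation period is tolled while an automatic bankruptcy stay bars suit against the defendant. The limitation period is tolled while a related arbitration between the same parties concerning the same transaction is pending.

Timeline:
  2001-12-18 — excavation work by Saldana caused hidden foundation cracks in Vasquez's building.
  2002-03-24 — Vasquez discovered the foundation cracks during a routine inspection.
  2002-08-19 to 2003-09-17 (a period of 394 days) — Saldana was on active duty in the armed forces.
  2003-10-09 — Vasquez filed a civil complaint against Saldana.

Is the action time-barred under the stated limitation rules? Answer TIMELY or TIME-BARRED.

TIMELY

Taking the later of the act (2001-12-18) and discovery (2002-03-24), the claim accrued on 2002-03-24.
The untolled deadline — 6 months after 2002-03-24 — is 2002-09-24.
Because the defendant's active military service ran from 2002-08-19 to 2003-09-17, the deadline is extended by 394 days to 2003-10-23.
The 2003-10-09 filing precedes the 2003-10-23 deadline; the claim is timely.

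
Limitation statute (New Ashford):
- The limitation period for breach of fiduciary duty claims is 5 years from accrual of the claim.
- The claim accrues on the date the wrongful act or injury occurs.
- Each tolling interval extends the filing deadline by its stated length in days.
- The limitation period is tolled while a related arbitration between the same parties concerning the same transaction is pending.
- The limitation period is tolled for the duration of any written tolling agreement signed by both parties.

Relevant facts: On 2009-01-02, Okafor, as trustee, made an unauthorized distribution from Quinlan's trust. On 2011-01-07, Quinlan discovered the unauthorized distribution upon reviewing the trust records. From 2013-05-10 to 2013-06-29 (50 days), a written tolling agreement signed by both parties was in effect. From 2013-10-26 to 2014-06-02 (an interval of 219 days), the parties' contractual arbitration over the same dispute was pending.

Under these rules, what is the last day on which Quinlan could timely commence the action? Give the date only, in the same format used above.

2014-09-28

The claim accrued on 2009-01-02, when the wrongful act occurred; under the stated occurrence rule the 2011-01-07 discovery does not delay accrual.
Adding the 5 years base period to 2009-01-02 gives a deadline of 2014-01-02, before any tolling.
The period was tolled for 50 days by the written tolling agreement (2013-05-10 to 2013-06-29), pushing the deadline to 2014-02-21.
The pending related arbitration from 2013-10-26 to 2014-06-02 tolled the period for 219 days, extending the deadline to 2014-09-28.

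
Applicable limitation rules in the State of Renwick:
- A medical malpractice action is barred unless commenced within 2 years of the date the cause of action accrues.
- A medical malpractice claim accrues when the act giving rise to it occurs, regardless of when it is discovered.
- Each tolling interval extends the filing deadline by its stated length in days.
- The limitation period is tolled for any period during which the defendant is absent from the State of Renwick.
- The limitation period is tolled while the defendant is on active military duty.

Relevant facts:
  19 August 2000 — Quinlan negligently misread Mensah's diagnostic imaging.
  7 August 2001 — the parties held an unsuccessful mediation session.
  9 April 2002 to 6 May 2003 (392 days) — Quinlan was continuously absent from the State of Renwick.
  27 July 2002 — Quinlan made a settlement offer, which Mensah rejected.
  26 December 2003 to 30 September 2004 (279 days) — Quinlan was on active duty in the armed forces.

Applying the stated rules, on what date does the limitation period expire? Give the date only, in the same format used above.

15 September 2003

The cause of action accrued on 19 August 2000, the date of the act.
The untolled deadline — 2 years after 19 August 2000 — is 19 August 2002.
Because the defendant's absence from the jurisdiction ran from 9 April 2002 to 6 May 2003, the deadline is extended by 392 days to 15 September 2003.
By the time the defendant's active military service began on 26 December 2003, the limitation period had already expired on 15 September 2003; that interval cannot revive it.
None of the other events listed affects the running of the period under the stated rules.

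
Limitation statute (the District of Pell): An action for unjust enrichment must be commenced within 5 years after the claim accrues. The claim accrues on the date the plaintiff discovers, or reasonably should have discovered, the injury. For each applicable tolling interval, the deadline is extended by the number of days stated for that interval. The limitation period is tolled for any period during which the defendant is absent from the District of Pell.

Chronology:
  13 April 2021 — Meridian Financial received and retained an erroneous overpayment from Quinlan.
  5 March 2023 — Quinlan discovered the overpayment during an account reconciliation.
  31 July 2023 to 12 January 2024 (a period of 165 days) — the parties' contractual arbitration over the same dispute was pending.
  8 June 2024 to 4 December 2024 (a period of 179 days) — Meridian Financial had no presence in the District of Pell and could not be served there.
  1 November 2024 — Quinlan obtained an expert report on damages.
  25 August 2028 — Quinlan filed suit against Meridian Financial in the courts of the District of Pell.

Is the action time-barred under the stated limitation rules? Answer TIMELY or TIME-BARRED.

TIMELY

The claim did not accrue until Quinlan discovered the injury on 5 March 2023; the 13 April 2021 act date does not start the clock under the stated rule.
Adding the 5 years base period to 5 March 2023 gives a deadline of 5 March 2028, before any tolling.
The period was tolled for 179 days by the defendant's absence from the jurisdiction (8 June 2024 to 4 December 2024), pushing the deadline to 31 August 2028.
The pending related arbitration from 31 July 2023 to 12 January 2024 does not toll the period, because no stated rule makes a pending arbitration a tolling event.
The other events in the timeline have no effect on the limitation period under the stated rules.
Quinlan filed on 25 August 2028, before the 31 August 2028 deadline, so the action is timely.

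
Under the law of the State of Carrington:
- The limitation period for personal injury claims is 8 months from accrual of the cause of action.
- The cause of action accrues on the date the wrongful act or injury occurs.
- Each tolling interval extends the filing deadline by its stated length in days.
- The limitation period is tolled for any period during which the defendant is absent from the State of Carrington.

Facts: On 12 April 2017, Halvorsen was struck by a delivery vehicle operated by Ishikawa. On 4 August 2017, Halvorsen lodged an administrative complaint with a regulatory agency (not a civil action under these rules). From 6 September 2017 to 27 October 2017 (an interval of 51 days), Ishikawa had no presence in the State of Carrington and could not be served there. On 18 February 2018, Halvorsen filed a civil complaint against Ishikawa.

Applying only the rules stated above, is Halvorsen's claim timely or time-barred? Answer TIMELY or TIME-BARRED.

The claim accrued on 12 April 2017, when the wrongful act occurred.
8 months from 12 April 2017 is 12 December 2017.
The defendant's absence from the jurisdiction from 6 September 2017 to 27 October 2017 tolled the period for 51 days, extending the deadline to 1 February 2018.
Nothing else in the chronology tolls or restarts the period.
Filing on 18 February 2018 missed the 1 February 2018 deadline — the action is time-barred.

TIME-BARRED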